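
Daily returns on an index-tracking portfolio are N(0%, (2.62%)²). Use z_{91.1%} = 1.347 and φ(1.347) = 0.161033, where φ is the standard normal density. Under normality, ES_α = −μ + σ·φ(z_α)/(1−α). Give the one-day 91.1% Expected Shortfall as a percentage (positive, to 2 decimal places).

4.74%

Tail multiplier: φ(z)/(1−α) = 0.161033 / 0.089 = 1.809.
ES = 2.62% × 1.809 = 4.740%.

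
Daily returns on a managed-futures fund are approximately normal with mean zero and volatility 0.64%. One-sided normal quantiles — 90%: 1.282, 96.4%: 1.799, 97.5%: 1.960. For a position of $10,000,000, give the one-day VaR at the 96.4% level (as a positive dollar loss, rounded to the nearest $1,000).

VaR = z·σ = 1.799 × 0.64% = 1.151%.
On $10,000,000: 0.01151 × $10,000,000 = $115,100.

$115,000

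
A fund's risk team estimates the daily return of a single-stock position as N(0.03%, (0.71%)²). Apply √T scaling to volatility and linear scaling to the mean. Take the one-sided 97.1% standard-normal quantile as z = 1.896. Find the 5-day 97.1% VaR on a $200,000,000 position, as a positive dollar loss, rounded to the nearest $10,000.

σ_{5d} = 0.71% × √5 = 1.588%; μ_{5d} = 5 × 0.03% = 0.150%.
VaR = −(0.150%) + 1.896 × 1.588% = 2.861%.
On $200,000,000: 0.02861 × $200,000,000 = $5,722,000.

$5,720,000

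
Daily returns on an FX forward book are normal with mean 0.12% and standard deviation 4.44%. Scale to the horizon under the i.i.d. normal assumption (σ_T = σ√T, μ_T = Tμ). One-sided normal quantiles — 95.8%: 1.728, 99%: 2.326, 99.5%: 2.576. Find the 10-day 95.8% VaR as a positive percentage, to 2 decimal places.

σ_{10d} = 4.44% × √10 = 14.041%; μ_{10d} = 10 × 0.12% = 1.200%.
VaR = −(1.200%) + 1.728 × 14.041% = 23.063%.

23.06%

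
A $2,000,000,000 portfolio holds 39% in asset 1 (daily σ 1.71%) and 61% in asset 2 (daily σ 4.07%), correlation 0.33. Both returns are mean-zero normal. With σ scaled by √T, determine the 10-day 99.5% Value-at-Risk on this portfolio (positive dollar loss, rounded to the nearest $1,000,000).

$452,000,000

σ_p = √(0.39²·1.71² + 0.61²·4.07² + 2·0.33·0.39·0.61·1.71·4.07) = 2.775%.
σ_{10d} = 2.775% × √10 = 8.775%.
z(99.5%) = 2.576.
VaR = 2.576 × 8.775% = 22.604%; on $2,000,000,000 that is $452,080,000.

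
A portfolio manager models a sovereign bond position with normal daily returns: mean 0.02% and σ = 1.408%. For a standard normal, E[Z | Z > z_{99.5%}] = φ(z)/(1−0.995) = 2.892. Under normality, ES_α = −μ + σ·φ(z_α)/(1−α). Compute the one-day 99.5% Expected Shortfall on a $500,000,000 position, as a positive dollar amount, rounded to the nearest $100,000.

$20,300,000

ES = −(0.02%) + 1.408% × 2.892 = 4.052%.
On $500,000,000: 0.04052 × $500,000,000 = $20,260,000.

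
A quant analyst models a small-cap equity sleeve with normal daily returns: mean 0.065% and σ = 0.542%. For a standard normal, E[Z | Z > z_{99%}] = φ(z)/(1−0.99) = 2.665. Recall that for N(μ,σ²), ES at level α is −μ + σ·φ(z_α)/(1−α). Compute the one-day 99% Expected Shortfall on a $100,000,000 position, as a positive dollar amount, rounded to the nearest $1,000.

ES = −(0.065%) + 0.542% × 2.665 = 1.379%.
On $100,000,000: 0.01379 × $100,000,000 = $1,379,000.

$1,379,000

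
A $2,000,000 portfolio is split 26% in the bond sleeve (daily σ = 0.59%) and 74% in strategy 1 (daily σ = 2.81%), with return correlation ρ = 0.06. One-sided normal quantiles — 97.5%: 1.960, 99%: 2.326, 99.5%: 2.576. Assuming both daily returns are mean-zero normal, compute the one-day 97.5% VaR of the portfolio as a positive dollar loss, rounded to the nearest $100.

$82,100

σ_p² = 0.26²·0.59² + 0.74²·2.81² + 2·0.06·0.26·0.74·0.59·2.81 = 4.3857 (%²).
σ_p = √4.3857 = 2.094%.
VaR = 1.960 × 2.094% = 4.104%; on $2,000,000 that is $82,080.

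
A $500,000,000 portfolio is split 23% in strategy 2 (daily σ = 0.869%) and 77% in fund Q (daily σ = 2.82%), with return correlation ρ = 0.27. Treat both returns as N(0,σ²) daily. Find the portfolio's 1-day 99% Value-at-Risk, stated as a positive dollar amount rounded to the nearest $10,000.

σ_p² = 0.23²·0.869² + 0.77²·2.82² + 2·0.27·0.23·0.77·0.869·2.82 = 4.9893 (%²).
σ_p = √4.9893 = 2.234%.
At 99%, z = 2.326.
VaR = 2.326 × 2.234% = 5.196%; on $500,000,000 that is $25,980,000.

$25,980,000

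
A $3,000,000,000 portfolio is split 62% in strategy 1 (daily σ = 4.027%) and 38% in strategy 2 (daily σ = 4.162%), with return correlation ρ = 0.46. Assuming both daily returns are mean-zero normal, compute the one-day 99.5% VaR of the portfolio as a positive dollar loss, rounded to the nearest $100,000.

$271,800,000

σ_p² = 0.62²·4.027² + 0.38²·4.162² + 2·0.46·0.62·0.38·4.027·4.162 = 12.3679 (%²).
σ_p = √12.3679 = 3.517%.
At 99.5%, z = 2.576.
VaR = 2.576 × 3.517% = 9.060%; on $3,000,000,000 that is $271,800,000.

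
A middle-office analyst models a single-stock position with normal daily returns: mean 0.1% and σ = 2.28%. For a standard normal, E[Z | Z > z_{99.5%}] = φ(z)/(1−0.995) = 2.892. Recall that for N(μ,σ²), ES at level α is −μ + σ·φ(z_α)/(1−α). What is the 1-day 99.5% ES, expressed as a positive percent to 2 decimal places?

6.49%

ES = −(0.1%) + 2.28% × 2.892 = 6.494%.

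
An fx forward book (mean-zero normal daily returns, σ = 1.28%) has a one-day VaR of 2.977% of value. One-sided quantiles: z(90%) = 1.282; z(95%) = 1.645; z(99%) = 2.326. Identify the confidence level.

99%

Implied z = VaR/σ = 2.977 / 1.28 = 2.326.
This matches z(99%) = 2.326.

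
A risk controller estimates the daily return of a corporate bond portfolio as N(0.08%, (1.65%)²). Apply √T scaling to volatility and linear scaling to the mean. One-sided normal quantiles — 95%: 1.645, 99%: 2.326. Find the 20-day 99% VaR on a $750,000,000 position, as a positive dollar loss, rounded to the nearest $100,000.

σ_{20d} = 1.65% × √20 = 7.379%; μ_{20d} = 20 × 0.08% = 1.600%.
VaR = −(1.600%) + 2.326 × 7.379% = 15.564%.
On $750,000,000: 0.15564 × $750,000,000 = $116,730,000.

$116,700,000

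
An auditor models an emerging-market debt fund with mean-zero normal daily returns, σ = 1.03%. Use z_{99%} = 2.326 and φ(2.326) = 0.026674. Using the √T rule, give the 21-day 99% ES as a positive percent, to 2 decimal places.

12.59%

σ_{21d} = 1.03% × √21 = 4.720%.
ES multiplier = φ(z)/(1−α) = 0.026674/0.01 = 2.667.
ES = 4.720% × 2.667 = 12.588%.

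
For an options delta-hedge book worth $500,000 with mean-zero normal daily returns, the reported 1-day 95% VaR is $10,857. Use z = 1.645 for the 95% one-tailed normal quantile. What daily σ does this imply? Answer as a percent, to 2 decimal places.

1.32%

VaR as a fraction: $10,857 / $500,000 = 2.171%.
σ = VaR / z = 2.171% / 1.645 = 1.320%.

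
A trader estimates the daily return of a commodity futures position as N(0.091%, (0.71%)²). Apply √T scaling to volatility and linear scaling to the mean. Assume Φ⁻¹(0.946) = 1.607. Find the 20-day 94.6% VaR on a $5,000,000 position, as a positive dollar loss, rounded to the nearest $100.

$164,100

σ_{20d} = 0.71% × √20 = 3.175%; μ_{20d} = 20 × 0.091% = 1.820%.
VaR = −(1.820%) + 1.607 × 3.175% = 3.282%.
On $5,000,000: 0.03282 × $5,000,000 = $164,100.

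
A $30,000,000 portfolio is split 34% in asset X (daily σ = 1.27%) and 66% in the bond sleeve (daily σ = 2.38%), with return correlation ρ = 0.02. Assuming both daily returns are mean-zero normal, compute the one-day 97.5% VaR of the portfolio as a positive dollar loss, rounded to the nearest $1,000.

σ_p² = 0.34²·1.27² + 0.66²·2.38² + 2·0.02·0.34·0.66·1.27·2.38 = 2.6810 (%²).
σ_p = √2.6810 = 1.637%.
At 97.5%, z = 1.960.
VaR = 1.960 × 1.637% = 3.209%; on $30,000,000 that is $962,700.

$963,000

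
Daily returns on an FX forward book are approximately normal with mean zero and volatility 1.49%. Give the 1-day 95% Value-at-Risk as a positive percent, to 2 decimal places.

At 95% one-sided, z = 1.645.
VaR = z·σ = 1.645 × 1.49% = 2.451%.

2.45%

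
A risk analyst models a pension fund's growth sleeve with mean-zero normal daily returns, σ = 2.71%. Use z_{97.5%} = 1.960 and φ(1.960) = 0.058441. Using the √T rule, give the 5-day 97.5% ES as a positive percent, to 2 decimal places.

σ_{5d} = 2.71% × √5 = 6.060%.
ES multiplier = φ(z)/(1−α) = 0.058441/0.025 = 2.338.
ES = 6.060% × 2.338 = 14.168%.

14.17%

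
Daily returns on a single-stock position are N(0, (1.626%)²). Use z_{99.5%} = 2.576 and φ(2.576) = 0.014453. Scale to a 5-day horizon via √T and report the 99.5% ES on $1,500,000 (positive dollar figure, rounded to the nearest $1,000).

σ_{5d} = 1.626% × √5 = 3.636%.
ES multiplier = φ(z)/(1−α) = 0.014453/0.005 = 2.891.
ES = 3.636% × 2.891 = 10.512%; on $1,500,000: $157,680.

$158,000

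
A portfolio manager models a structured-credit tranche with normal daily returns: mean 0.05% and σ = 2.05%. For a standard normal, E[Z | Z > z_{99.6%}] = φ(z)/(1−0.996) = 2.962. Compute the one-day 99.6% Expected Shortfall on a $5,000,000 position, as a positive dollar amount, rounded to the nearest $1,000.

ES = −(0.05%) + 2.05% × 2.962 = 6.022%.
On $5,000,000: 0.06022 × $5,000,000 = $301,100.

$301,000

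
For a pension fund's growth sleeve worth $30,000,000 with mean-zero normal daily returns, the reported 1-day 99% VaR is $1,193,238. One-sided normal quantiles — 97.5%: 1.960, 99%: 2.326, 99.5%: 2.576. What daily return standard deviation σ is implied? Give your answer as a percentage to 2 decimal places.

1.71%

VaR as a fraction: $1,193,238 / $30,000,000 = 3.977%.
σ = VaR / z = 3.977% / 2.326 = 1.710%.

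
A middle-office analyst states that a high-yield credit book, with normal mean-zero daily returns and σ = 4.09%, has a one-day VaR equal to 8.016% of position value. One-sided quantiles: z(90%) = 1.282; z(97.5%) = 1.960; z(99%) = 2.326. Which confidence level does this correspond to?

97.5%

Implied z = VaR/σ = 8.016 / 4.09 = 1.960.
This matches z(97.5%) = 1.960.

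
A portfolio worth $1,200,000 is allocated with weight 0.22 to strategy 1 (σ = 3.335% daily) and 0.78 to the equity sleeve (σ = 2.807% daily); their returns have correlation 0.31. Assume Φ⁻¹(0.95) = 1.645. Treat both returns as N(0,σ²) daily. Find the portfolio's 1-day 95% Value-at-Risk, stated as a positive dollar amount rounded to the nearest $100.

$49,700

σ_p² = 0.22²·3.335² + 0.78²·2.807² + 2·0.31·0.22·0.78·3.335·2.807 = 6.3280 (%²).
σ_p = √6.3280 = 2.516%.
VaR = 1.645 × 2.516% = 4.139%; on $1,200,000 that is $49,668.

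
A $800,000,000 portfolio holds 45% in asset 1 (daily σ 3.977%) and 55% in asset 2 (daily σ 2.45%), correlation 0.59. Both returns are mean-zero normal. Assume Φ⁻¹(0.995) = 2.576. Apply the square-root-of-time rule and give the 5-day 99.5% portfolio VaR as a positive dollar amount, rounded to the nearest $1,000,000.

$129,000,000

σ_p = √(0.45²·3.977² + 0.55²·2.45² + 2·0.59·0.45·0.55·3.977·2.45) = 2.804%.
σ_{5d} = 2.804% × √5 = 6.270%.
VaR = 2.576 × 6.270% = 16.152%; on $800,000,000 that is $129,216,000.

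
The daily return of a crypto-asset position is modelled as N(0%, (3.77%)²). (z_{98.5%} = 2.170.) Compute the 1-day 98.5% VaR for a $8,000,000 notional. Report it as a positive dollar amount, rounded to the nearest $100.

VaR = z·σ = 2.170 × 3.77% = 8.181%.
On $8,000,000: 0.08181 × $8,000,000 = $654,480.

$654,500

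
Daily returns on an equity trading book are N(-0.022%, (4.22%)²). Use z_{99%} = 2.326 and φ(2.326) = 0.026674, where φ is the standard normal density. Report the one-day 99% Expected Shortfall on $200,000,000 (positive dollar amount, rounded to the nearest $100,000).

$22,600,000

Tail multiplier: φ(z)/(1−α) = 0.026674 / 0.01 = 2.667.
ES = −(-0.022%) + 4.22% × 2.667 = 11.277%.
On $200,000,000: 0.11277 × $200,000,000 = $22,554,000.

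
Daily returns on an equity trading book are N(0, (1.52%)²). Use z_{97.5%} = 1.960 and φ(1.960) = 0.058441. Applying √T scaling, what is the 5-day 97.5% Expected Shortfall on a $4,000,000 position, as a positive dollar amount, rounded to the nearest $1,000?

$318,000

σ_{5d} = 1.52% × √5 = 3.399%.
ES multiplier = φ(z)/(1−α) = 0.058441/0.025 = 2.338.
ES = 3.399% × 2.338 = 7.947%; on $4,000,000: $317,880.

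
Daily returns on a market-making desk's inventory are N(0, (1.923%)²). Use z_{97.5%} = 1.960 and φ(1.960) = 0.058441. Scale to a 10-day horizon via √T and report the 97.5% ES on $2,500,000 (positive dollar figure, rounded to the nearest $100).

$355,400

σ_{10d} = 1.923% × √10 = 6.081%.
ES multiplier = φ(z)/(1−α) = 0.058441/0.025 = 2.338.
ES = 6.081% × 2.338 = 14.217%; on $2,500,000: $355,425.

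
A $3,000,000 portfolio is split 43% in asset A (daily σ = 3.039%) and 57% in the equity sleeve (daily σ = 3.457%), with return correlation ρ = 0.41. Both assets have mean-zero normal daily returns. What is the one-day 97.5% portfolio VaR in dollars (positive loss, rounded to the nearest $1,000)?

σ_p² = 0.43²·3.039² + 0.57²·3.457² + 2·0.41·0.43·0.57·3.039·3.457 = 7.7020 (%²).
σ_p = √7.7020 = 2.775%.
At 97.5%, z = 1.960.
VaR = 1.960 × 2.775% = 5.439%; on $3,000,000 that is $163,170.

$163,000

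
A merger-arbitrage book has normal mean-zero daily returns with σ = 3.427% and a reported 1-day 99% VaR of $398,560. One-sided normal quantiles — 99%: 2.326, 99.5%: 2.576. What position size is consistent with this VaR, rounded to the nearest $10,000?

$5,000,000

VaR as a fraction of value: z·σ = 2.326 × 3.427% = 7.9712%.
Position = $398,560 / 0.079712 = $4,999,999.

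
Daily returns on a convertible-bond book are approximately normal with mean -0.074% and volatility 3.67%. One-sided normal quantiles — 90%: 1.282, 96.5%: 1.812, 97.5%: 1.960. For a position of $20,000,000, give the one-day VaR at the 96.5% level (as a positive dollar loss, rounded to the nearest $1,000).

VaR = −μ + z·σ = −(-0.074%) + 1.812 × 3.67% = 6.724%.
On $20,000,000: 0.06724 × $20,000,000 = $1,344,800.

$1,345,000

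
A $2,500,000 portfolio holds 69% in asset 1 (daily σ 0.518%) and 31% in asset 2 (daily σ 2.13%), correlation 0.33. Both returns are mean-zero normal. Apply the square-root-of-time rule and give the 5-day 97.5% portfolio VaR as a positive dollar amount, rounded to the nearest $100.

$92,900

σ_p = √(0.69²·0.518² + 0.31²·2.13² + 2·0.33·0.69·0.31·0.518·2.13) = 0.848%.
σ_{5d} = 0.848% × √5 = 1.896%.
z(97.5%) = 1.960.
VaR = 1.960 × 1.896% = 3.716%; on $2,500,000 that is $92,900.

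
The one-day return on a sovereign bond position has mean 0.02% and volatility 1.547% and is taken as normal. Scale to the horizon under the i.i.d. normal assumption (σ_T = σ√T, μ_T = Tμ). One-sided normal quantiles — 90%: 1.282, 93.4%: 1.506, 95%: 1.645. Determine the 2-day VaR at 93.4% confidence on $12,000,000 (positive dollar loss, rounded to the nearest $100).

$390,600

σ_{2d} = 1.547% × √2 = 2.188%; μ_{2d} = 2 × 0.02% = 0.040%.
VaR = −(0.040%) + 1.506 × 2.188% = 3.255%.
On $12,000,000: 0.03255 × $12,000,000 = $390,600.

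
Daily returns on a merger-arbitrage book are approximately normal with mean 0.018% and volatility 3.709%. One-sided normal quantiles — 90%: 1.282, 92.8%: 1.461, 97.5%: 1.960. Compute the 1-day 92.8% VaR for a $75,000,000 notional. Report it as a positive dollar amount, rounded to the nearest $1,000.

$4,051,000

VaR = −μ + z·σ = −(0.018%) + 1.461 × 3.709% = 5.401%.
On $75,000,000: 0.05401 × $75,000,000 = $4,050,750.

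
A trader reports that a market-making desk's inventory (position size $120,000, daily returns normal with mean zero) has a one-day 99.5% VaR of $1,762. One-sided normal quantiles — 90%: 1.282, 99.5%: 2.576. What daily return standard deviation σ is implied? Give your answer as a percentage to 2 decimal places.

0.57%

VaR as a fraction: $1,762 / $120,000 = 1.468%.
σ = VaR / z = 1.468% / 2.576 = 0.570%.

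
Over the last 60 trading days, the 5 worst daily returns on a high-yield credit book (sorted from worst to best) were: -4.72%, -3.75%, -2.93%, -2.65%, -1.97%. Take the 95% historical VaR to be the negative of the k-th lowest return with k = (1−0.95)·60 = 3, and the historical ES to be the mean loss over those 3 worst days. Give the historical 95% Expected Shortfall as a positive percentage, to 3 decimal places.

3.800%

The 3 worst returns sum to -11.40%.
ES = −(-11.40%) / 3 = 3.8% ≈ 3.800%.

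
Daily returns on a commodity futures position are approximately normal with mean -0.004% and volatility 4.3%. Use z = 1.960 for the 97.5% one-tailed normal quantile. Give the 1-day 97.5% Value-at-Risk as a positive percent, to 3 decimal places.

VaR = −μ + z·σ = −(-0.004%) + 1.960 × 4.3% = 8.432%.

8.432%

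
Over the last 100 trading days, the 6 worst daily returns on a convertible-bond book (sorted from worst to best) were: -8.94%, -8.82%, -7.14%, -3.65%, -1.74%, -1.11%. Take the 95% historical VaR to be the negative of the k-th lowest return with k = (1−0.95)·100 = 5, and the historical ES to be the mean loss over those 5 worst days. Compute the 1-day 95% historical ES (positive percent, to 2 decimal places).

6.06%

The 5 worst returns sum to -30.29%.
ES = −(-30.29%) / 5 = 6.058% ≈ 6.06%.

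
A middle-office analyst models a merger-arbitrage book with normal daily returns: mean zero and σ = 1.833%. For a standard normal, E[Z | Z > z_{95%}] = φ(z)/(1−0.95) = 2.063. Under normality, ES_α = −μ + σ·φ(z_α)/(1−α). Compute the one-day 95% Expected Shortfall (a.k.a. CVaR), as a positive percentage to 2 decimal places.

3.78%

ES = 1.833% × 2.063 = 3.781%.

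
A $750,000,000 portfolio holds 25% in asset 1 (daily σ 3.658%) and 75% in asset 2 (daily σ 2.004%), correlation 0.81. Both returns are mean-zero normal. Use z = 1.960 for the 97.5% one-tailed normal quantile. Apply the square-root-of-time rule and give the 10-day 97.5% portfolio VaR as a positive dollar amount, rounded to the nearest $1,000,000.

σ_p = √(0.25²·3.658² + 0.75²·2.004² + 2·0.81·0.25·0.75·3.658·2.004) = 2.307%.
σ_{10d} = 2.307% × √10 = 7.295%.
VaR = 1.960 × 7.295% = 14.298%; on $750,000,000 that is $107,235,000.

$107,000,000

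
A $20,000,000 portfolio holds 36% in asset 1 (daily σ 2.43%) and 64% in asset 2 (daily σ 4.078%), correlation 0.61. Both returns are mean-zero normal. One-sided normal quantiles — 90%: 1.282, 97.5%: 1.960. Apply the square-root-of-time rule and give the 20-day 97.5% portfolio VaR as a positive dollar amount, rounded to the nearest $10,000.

σ_p = √(0.36²·2.43² + 0.64²·4.078² + 2·0.61·0.36·0.64·2.43·4.078) = 3.219%.
σ_{20d} = 3.219% × √20 = 14.396%.
VaR = 1.960 × 14.396% = 28.216%; on $20,000,000 that is $5,643,200.

$5,640,000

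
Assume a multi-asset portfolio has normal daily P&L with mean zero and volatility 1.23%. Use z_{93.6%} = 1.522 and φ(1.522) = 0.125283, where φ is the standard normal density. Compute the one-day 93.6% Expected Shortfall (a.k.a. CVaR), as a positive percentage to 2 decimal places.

2.41%

Tail multiplier: φ(z)/(1−α) = 0.125283 / 0.064 = 1.958.
ES = 1.23% × 1.958 = 2.408%.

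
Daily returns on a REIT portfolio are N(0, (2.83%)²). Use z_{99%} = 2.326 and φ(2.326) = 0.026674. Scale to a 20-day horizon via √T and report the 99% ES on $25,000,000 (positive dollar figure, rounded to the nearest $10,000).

$8,440,000

σ_{20d} = 2.83% × √20 = 12.656%.
ES multiplier = φ(z)/(1−α) = 0.026674/0.01 = 2.667.
ES = 12.656% × 2.667 = 33.754%; on $25,000,000: $8,438,500.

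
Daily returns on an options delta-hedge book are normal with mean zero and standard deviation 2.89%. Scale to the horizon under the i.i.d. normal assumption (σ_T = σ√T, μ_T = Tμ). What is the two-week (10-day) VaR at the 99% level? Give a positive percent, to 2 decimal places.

At 99%, z = 2.326.
σ_{10d} = 2.89% × √10 = 9.139%.
VaR = 2.326 × 9.139% = 21.257%.

21.26%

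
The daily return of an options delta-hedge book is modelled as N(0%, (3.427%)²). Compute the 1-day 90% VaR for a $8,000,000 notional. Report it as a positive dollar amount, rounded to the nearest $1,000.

At 90% one-sided, z = 1.282.
VaR = z·σ = 1.282 × 3.427% = 4.393%.
On $8,000,000: 0.04393 × $8,000,000 = $351,440.

$351,000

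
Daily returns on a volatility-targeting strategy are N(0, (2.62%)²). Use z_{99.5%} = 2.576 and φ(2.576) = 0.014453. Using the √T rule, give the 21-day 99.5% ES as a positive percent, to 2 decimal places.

σ_{21d} = 2.62% × √21 = 12.006%.
ES multiplier = φ(z)/(1−α) = 0.014453/0.005 = 2.891.
ES = 12.006% × 2.891 = 34.709%.

34.71%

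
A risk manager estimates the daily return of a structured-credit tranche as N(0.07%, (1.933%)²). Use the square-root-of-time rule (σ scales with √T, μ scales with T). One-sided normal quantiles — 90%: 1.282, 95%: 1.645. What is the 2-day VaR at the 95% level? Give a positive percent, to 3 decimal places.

σ_{2d} = 1.933% × √2 = 2.734%; μ_{2d} = 2 × 0.07% = 0.140%.
VaR = −(0.140%) + 1.645 × 2.734% = 4.357%.

4.357%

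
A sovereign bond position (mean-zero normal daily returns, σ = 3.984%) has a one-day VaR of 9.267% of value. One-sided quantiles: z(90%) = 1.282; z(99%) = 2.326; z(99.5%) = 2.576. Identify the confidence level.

99%

Implied z = VaR/σ = 9.267 / 3.984 = 2.326.
This matches z(99%) = 2.326.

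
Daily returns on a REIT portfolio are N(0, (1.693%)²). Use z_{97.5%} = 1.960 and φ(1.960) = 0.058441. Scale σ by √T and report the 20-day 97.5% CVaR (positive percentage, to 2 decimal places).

17.70%

σ_{20d} = 1.693% × √20 = 7.571%.
ES multiplier = φ(z)/(1−α) = 0.058441/0.025 = 2.338.
ES = 7.571% × 2.338 = 17.701%.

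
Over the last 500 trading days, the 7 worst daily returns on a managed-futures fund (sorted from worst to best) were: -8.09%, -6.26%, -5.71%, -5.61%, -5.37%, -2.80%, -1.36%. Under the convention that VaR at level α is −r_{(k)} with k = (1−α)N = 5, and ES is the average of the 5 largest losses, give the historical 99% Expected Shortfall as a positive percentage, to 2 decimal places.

6.21%

The 5 worst returns sum to -31.04%.
ES = −(-31.04%) / 5 = 6.208% ≈ 6.21%.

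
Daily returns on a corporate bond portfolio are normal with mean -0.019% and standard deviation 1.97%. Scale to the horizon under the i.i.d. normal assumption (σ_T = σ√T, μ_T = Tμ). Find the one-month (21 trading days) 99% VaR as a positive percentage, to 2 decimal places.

At 99%, z = 2.326.
σ_{21d} = 1.97% × √21 = 9.028%; μ_{21d} = 21 × -0.019% = -0.399%.
VaR = −(-0.399%) + 2.326 × 9.028% = 21.398%.

21.40%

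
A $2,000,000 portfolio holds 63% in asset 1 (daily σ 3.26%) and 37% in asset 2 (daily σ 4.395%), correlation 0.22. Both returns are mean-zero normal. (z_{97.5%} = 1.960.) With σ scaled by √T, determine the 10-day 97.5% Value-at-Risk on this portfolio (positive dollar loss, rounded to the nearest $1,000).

$358,000

σ_p = √(0.63²·3.26² + 0.37²·4.395² + 2·0.22·0.63·0.37·3.26·4.395) = 2.887%.
σ_{10d} = 2.887% × √10 = 9.129%.
VaR = 1.960 × 9.129% = 17.893%; on $2,000,000 that is $357,860.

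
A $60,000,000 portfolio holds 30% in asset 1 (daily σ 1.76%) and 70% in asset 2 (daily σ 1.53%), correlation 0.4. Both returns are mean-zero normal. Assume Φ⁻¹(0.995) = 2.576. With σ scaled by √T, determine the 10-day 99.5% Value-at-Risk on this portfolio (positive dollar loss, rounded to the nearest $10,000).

σ_p = √(0.3²·1.76² + 0.7²·1.53² + 2·0.4·0.3·0.7·1.76·1.53) = 1.370%.
σ_{10d} = 1.370% × √10 = 4.332%.
VaR = 2.576 × 4.332% = 11.159%; on $60,000,000 that is $6,695,400.

$6,700,000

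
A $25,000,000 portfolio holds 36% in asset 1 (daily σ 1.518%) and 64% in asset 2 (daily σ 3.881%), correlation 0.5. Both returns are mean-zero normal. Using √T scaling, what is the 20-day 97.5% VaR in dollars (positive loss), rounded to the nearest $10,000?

$6,130,000

σ_p = √(0.36²·1.518² + 0.64²·3.881² + 2·0.5·0.36·0.64·1.518·3.881) = 2.797%.
σ_{20d} = 2.797% × √20 = 12.509%.
z(97.5%) = 1.960.
VaR = 1.960 × 12.509% = 24.518%; on $25,000,000 that is $6,129,500.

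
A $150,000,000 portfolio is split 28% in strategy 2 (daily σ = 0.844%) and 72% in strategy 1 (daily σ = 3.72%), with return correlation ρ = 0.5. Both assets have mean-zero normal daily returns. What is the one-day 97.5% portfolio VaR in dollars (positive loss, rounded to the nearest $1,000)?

σ_p² = 0.28²·0.844² + 0.72²·3.72² + 2·0.5·0.28·0.72·0.844·3.72 = 7.8626 (%²).
σ_p = √7.8626 = 2.804%.
At 97.5%, z = 1.960.
VaR = 1.960 × 2.804% = 5.496%; on $150,000,000 that is $8,244,000.

$8,244,000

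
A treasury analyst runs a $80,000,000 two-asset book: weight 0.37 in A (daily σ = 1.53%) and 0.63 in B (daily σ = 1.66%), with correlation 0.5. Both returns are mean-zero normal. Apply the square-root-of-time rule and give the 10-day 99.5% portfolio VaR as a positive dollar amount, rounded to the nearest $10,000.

σ_p = √(0.37²·1.53² + 0.63²·1.66² + 2·0.5·0.37·0.63·1.53·1.66) = 1.416%.
σ_{10d} = 1.416% × √10 = 4.478%.
z(99.5%) = 2.576.
VaR = 2.576 × 4.478% = 11.535%; on $80,000,000 that is $9,228,000.

$9,230,000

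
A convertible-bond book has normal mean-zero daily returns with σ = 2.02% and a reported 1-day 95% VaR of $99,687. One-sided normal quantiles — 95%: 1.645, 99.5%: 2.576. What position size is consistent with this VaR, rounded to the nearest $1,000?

VaR as a fraction of value: z·σ = 1.645 × 2.02% = 3.3229%.
Position = $99,687 / 0.033229 = $3,000,000.

$3,000,000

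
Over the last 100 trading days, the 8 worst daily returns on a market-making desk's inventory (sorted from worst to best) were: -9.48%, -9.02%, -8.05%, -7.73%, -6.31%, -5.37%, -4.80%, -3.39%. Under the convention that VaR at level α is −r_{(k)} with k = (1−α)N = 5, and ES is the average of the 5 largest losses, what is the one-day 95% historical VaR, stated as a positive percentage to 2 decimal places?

k = 5; the 5th lowest return is -6.31%, so VaR = 6.31%.

6.31%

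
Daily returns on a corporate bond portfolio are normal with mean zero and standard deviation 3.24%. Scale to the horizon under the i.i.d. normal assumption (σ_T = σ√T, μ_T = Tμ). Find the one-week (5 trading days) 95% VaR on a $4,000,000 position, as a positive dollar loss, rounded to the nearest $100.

$476,700

At 95%, z = 1.645.
σ_{5d} = 3.24% × √5 = 7.245%.
VaR = 1.645 × 7.245% = 11.918%.
On $4,000,000: 0.11918 × $4,000,000 = $476,720.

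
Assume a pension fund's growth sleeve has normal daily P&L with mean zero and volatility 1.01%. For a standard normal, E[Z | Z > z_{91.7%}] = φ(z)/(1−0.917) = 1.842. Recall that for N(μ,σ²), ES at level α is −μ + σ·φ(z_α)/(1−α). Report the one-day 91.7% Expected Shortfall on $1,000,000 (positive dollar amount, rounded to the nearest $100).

ES = 1.01% × 1.842 = 1.860%.
On $1,000,000: 0.01860 × $1,000,000 = $18,600.

$18,600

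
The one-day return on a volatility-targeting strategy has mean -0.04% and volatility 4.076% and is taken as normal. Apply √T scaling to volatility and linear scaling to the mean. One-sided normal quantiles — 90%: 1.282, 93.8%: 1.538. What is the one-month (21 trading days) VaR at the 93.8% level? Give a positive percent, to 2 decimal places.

29.57%

σ_{21d} = 4.076% × √21 = 18.679%; μ_{21d} = 21 × -0.04% = -0.840%.
VaR = −(-0.840%) + 1.538 × 18.679% = 29.568%.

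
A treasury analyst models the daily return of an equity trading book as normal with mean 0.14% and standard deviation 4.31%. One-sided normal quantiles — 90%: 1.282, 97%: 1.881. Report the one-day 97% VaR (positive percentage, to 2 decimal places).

7.97%

VaR = −μ + z·σ = −(0.14%) + 1.881 × 4.31% = 7.967%.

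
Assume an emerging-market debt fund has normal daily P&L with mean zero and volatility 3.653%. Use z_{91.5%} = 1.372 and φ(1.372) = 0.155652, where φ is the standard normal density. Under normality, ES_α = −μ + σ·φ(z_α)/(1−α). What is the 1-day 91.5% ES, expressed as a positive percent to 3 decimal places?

Tail multiplier: φ(z)/(1−α) = 0.155652 / 0.085 = 1.831.
ES = 3.653% × 1.831 = 6.689%.

6.689%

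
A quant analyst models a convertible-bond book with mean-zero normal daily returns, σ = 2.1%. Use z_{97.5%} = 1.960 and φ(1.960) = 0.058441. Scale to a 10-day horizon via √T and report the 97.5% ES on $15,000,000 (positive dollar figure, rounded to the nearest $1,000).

σ_{10d} = 2.1% × √10 = 6.641%.
ES multiplier = φ(z)/(1−α) = 0.058441/0.025 = 2.338.
ES = 6.641% × 2.338 = 15.527%; on $15,000,000: $2,329,050.

$2,329,000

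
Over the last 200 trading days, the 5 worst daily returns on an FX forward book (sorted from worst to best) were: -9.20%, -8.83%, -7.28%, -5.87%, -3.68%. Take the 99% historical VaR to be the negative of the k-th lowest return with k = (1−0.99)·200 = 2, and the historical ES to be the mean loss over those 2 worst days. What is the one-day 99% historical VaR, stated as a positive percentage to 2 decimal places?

k = 2; the 2nd lowest return is -8.83%, so VaR = 8.83%.

8.83%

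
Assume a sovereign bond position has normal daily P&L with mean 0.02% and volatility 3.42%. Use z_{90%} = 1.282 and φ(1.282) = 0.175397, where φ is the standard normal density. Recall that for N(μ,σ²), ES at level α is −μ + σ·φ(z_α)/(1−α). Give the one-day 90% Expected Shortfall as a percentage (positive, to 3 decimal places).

5.979%

Tail multiplier: φ(z)/(1−α) = 0.175397 / 0.1 = 1.754.
ES = −(0.02%) + 3.42% × 1.754 = 5.979%.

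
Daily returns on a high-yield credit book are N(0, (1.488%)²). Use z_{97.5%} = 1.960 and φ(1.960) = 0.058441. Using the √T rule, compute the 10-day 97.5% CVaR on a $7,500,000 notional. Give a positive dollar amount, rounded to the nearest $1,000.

$825,000

σ_{10d} = 1.488% × √10 = 4.705%.
ES multiplier = φ(z)/(1−α) = 0.058441/0.025 = 2.338.
ES = 4.705% × 2.338 = 11.000%; on $7,500,000: $825,000.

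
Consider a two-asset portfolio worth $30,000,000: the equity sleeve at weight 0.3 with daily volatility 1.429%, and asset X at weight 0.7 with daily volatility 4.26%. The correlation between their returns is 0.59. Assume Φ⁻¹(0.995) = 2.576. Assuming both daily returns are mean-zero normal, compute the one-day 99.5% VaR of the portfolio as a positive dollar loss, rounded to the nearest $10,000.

σ_p² = 0.3²·1.429² + 0.7²·4.26² + 2·0.59·0.3·0.7·1.429·4.26 = 10.5846 (%²).
σ_p = √10.5846 = 3.253%.
VaR = 2.576 × 3.253% = 8.380%; on $30,000,000 that is $2,514,000.

$2,510,000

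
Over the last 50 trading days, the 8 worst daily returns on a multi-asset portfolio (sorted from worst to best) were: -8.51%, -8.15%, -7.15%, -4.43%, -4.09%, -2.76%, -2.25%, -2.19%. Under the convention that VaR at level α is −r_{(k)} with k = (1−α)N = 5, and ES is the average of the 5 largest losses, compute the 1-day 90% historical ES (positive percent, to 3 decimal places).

The 5 worst returns sum to -32.33%.
ES = −(-32.33%) / 5 = 6.466%.

6.466%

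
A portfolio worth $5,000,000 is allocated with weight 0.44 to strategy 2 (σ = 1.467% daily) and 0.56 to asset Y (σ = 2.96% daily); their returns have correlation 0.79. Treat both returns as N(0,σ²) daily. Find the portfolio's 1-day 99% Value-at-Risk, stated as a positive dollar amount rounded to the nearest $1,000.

σ_p² = 0.44²·1.467² + 0.56²·2.96² + 2·0.79·0.44·0.56·1.467·2.96 = 4.8548 (%²).
σ_p = √4.8548 = 2.203%.
At 99%, z = 2.326.
VaR = 2.326 × 2.203% = 5.124%; on $5,000,000 that is $256,200.

$256,000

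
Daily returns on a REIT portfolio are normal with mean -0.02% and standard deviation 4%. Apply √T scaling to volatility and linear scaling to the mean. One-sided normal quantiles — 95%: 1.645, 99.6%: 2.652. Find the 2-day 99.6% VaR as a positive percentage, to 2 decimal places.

σ_{2d} = 4% × √2 = 5.657%; μ_{2d} = 2 × -0.02% = -0.040%.
VaR = −(-0.040%) + 2.652 × 5.657% = 15.042%.

15.04%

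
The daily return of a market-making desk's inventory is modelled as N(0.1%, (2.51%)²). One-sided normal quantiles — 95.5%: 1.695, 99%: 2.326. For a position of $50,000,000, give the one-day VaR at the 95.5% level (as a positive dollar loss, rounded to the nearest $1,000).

VaR = −μ + z·σ = −(0.1%) + 1.695 × 2.51% = 4.154%.
On $50,000,000: 0.04154 × $50,000,000 = $2,077,000.

$2,077,000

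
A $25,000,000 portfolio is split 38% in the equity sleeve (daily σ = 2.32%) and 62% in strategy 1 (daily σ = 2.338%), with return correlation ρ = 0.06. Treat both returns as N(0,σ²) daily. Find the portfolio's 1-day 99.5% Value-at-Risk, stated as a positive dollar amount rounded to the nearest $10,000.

$1,120,000

σ_p² = 0.38²·2.32² + 0.62²·2.338² + 2·0.06·0.38·0.62·2.32·2.338 = 3.0318 (%²).
σ_p = √3.0318 = 1.741%.
At 99.5%, z = 2.576.
VaR = 2.576 × 1.741% = 4.485%; on $25,000,000 that is $1,121,250.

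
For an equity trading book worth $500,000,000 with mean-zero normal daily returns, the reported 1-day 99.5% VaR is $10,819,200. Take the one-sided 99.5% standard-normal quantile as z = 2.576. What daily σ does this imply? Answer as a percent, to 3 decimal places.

0.840%

VaR as a fraction: $10,819,200 / $500,000,000 = 2.164%.
σ = VaR / z = 2.164% / 2.576 = 0.840%.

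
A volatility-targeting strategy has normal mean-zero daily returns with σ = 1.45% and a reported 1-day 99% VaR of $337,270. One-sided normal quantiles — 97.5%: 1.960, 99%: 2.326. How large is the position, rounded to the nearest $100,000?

VaR as a fraction of value: z·σ = 2.326 × 1.45% = 3.3727%.
Position = $337,270 / 0.033727 = $10,000,000.

$10,000,000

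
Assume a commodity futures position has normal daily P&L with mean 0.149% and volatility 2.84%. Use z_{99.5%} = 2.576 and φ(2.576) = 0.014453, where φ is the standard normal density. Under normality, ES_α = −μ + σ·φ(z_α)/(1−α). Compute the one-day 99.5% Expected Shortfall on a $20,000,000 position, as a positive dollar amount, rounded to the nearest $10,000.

Tail multiplier: φ(z)/(1−α) = 0.014453 / 0.005 = 2.891.
ES = −(0.149%) + 2.84% × 2.891 = 8.061%.
On $20,000,000: 0.08061 × $20,000,000 = $1,612,200.

$1,610,000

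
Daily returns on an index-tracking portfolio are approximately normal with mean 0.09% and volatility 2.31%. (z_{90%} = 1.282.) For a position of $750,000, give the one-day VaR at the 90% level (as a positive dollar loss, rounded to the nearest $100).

VaR = −μ + z·σ = −(0.09%) + 1.282 × 2.31% = 2.871%.
On $750,000: 0.02871 × $750,000 = $21,532.

$21,500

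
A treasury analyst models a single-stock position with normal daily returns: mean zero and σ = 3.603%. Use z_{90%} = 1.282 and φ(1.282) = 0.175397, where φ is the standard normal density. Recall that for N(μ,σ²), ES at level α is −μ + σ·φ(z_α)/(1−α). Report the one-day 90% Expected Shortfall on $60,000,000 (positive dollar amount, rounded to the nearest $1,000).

$3,792,000

Tail multiplier: φ(z)/(1−α) = 0.175397 / 0.1 = 1.754.
ES = 3.603% × 1.754 = 6.320%.
On $60,000,000: 0.06320 × $60,000,000 = $3,792,000.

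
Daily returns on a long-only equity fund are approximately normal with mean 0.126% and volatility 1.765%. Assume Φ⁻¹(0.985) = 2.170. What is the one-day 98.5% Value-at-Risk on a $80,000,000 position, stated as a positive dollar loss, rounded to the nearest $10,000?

VaR = −μ + z·σ = −(0.126%) + 2.170 × 1.765% = 3.704%.
On $80,000,000: 0.03704 × $80,000,000 = $2,963,200.

$2,960,000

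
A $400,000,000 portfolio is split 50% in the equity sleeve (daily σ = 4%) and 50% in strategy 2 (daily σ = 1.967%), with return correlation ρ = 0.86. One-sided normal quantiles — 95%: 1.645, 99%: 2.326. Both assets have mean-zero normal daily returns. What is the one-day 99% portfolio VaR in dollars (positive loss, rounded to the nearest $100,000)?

σ_p² = 0.5²·4² + 0.5²·1.967² + 2·0.86·0.5·0.5·4·1.967 = 8.3505 (%²).
σ_p = √8.3505 = 2.890%.
VaR = 2.326 × 2.890% = 6.722%; on $400,000,000 that is $26,888,000.

$26,900,000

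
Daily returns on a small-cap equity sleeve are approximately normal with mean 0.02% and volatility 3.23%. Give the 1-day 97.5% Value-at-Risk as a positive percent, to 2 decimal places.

6.31%

At 97.5% one-sided, z = 1.960.
VaR = −μ + z·σ = −(0.02%) + 1.960 × 3.23% = 6.311%.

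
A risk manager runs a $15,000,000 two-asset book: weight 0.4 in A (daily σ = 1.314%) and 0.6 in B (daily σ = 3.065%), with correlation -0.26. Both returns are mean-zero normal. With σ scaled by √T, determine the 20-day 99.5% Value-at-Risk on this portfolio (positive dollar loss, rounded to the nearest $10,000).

$3,070,000

σ_p = √(0.4²·1.314² + 0.6²·3.065² + 2·-0.26·0.4·0.6·1.314·3.065) = 1.776%.
σ_{20d} = 1.776% × √20 = 7.943%.
z(99.5%) = 2.576.
VaR = 2.576 × 7.943% = 20.461%; on $15,000,000 that is $3,069,150.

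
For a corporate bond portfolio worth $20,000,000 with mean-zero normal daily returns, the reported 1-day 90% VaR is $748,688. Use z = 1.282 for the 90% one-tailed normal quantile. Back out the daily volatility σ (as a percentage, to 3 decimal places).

VaR as a fraction: $748,688 / $20,000,000 = 3.743%.
σ = VaR / z = 3.743% / 1.282 = 2.920%.

2.920%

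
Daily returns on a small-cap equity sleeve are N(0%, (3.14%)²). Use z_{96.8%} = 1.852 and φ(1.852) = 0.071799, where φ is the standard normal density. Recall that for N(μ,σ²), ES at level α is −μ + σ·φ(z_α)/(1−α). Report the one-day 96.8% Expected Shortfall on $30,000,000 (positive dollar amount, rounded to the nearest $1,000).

Tail multiplier: φ(z)/(1−α) = 0.071799 / 0.032 = 2.244.
ES = 3.14% × 2.244 = 7.046%.
On $30,000,000: 0.07046 × $30,000,000 = $2,113,800.

$2,114,000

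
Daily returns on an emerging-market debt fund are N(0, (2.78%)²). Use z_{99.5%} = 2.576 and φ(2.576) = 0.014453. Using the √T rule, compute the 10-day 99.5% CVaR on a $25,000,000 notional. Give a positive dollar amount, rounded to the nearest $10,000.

σ_{10d} = 2.78% × √10 = 8.791%.
ES multiplier = φ(z)/(1−α) = 0.014453/0.005 = 2.891.
ES = 8.791% × 2.891 = 25.415%; on $25,000,000: $6,353,750.

$6,350,000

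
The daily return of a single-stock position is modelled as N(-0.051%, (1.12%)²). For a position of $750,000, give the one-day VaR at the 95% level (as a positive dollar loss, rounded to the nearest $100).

At 95% one-sided, z = 1.645.
VaR = −μ + z·σ = −(-0.051%) + 1.645 × 1.12% = 1.893%.
On $750,000: 0.01893 × $750,000 = $14,198.

$14,200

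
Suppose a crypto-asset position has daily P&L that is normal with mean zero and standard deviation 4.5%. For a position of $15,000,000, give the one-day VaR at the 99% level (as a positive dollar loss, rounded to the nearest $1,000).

At 99% one-sided, z = 2.326.
VaR = z·σ = 2.326 × 4.5% = 10.467%.
On $15,000,000: 0.10467 × $15,000,000 = $1,570,050.

$1,570,000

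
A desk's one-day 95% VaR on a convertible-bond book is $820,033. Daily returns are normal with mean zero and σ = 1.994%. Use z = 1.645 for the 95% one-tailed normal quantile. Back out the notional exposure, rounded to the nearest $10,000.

VaR as a fraction of value: z·σ = 1.645 × 1.994% = 3.28013%.
Position = $820,033 / 0.0328013 = $25,000,015.

$25,000,000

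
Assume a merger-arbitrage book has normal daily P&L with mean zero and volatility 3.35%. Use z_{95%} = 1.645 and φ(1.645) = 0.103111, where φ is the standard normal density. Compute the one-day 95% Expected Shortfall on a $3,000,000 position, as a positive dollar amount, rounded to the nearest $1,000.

Tail multiplier: φ(z)/(1−α) = 0.103111 / 0.05 = 2.062.
ES = 3.35% × 2.062 = 6.908%.
On $3,000,000: 0.06908 × $3,000,000 = $207,240.

$207,000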